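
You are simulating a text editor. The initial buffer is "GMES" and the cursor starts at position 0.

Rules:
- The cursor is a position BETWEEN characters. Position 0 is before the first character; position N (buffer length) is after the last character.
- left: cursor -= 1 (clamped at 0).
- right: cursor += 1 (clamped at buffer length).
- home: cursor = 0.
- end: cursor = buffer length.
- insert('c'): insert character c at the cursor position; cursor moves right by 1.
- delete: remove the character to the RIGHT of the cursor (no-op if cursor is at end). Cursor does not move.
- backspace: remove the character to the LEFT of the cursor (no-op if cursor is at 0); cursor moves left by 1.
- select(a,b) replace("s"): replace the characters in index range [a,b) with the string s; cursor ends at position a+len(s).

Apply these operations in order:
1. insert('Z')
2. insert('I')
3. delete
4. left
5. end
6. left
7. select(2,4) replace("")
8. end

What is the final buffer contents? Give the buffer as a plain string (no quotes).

After op 1 (insert('Z')): buf='ZGMES' cursor=1
After op 2 (insert('I')): buf='ZIGMES' cursor=2
After op 3 (delete): buf='ZIMES' cursor=2
After op 4 (left): buf='ZIMES' cursor=1
After op 5 (end): buf='ZIMES' cursor=5
After op 6 (left): buf='ZIMES' cursor=4
After op 7 (select(2,4) replace("")): buf='ZIS' cursor=2
After op 8 (end): buf='ZIS' cursor=3

Answer: ZIS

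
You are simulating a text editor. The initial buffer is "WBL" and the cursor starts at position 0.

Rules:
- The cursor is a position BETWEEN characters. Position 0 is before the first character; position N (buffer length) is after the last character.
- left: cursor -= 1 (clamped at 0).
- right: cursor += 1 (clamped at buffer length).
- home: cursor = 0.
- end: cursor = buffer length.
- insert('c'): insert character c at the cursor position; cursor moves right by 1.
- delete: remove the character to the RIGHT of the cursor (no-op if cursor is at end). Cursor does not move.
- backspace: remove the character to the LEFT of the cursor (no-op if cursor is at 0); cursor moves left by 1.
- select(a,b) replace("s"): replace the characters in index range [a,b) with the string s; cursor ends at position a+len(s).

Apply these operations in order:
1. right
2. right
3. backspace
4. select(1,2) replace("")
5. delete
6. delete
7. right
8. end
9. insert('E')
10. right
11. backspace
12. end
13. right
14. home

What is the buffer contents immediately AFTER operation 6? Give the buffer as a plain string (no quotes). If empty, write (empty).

After op 1 (right): buf='WBL' cursor=1
After op 2 (right): buf='WBL' cursor=2
After op 3 (backspace): buf='WL' cursor=1
After op 4 (select(1,2) replace("")): buf='W' cursor=1
After op 5 (delete): buf='W' cursor=1
After op 6 (delete): buf='W' cursor=1

Answer: W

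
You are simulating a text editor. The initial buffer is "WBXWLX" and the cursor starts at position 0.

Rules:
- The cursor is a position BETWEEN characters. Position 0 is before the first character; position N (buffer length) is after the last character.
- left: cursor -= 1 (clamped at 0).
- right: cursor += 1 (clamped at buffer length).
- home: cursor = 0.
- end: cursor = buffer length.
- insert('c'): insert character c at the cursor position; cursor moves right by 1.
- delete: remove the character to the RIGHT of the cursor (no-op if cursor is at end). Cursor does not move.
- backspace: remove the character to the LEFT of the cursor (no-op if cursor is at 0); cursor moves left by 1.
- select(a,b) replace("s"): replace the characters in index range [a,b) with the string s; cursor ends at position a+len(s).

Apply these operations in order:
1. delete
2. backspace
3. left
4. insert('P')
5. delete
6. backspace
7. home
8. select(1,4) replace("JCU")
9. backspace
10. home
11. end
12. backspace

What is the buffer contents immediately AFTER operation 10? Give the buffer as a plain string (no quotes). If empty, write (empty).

Answer: XJC

Derivation:
After op 1 (delete): buf='BXWLX' cursor=0
After op 2 (backspace): buf='BXWLX' cursor=0
After op 3 (left): buf='BXWLX' cursor=0
After op 4 (insert('P')): buf='PBXWLX' cursor=1
After op 5 (delete): buf='PXWLX' cursor=1
After op 6 (backspace): buf='XWLX' cursor=0
After op 7 (home): buf='XWLX' cursor=0
After op 8 (select(1,4) replace("JCU")): buf='XJCU' cursor=4
After op 9 (backspace): buf='XJC' cursor=3
After op 10 (home): buf='XJC' cursor=0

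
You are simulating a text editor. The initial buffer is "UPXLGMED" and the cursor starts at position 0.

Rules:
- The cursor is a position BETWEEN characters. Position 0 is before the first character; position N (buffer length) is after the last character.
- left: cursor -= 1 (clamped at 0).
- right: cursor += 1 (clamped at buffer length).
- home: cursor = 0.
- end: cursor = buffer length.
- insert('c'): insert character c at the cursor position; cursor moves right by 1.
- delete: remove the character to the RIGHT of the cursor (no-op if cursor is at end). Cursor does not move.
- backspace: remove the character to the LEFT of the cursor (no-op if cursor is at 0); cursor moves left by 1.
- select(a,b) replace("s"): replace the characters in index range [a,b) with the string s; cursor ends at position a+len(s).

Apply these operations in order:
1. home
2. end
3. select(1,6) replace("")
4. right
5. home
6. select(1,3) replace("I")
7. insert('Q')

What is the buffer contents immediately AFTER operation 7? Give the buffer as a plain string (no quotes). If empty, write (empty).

Answer: UIQ

Derivation:
After op 1 (home): buf='UPXLGMED' cursor=0
After op 2 (end): buf='UPXLGMED' cursor=8
After op 3 (select(1,6) replace("")): buf='UED' cursor=1
After op 4 (right): buf='UED' cursor=2
After op 5 (home): buf='UED' cursor=0
After op 6 (select(1,3) replace("I")): buf='UI' cursor=2
After op 7 (insert('Q')): buf='UIQ' cursor=3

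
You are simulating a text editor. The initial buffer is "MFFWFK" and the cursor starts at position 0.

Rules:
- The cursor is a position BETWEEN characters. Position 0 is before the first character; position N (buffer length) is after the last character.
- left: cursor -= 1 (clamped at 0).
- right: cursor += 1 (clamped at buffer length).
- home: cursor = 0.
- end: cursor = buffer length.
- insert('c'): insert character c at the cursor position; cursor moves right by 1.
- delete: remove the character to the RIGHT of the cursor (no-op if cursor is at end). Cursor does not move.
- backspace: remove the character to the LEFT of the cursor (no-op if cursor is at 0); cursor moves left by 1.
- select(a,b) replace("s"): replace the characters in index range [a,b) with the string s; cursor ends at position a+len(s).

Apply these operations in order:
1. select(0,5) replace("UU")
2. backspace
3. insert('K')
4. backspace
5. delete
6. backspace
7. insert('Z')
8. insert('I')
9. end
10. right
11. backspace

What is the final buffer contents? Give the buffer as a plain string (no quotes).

Answer: Z

Derivation:
After op 1 (select(0,5) replace("UU")): buf='UUK' cursor=2
After op 2 (backspace): buf='UK' cursor=1
After op 3 (insert('K')): buf='UKK' cursor=2
After op 4 (backspace): buf='UK' cursor=1
After op 5 (delete): buf='U' cursor=1
After op 6 (backspace): buf='(empty)' cursor=0
After op 7 (insert('Z')): buf='Z' cursor=1
After op 8 (insert('I')): buf='ZI' cursor=2
After op 9 (end): buf='ZI' cursor=2
After op 10 (right): buf='ZI' cursor=2
After op 11 (backspace): buf='Z' cursor=1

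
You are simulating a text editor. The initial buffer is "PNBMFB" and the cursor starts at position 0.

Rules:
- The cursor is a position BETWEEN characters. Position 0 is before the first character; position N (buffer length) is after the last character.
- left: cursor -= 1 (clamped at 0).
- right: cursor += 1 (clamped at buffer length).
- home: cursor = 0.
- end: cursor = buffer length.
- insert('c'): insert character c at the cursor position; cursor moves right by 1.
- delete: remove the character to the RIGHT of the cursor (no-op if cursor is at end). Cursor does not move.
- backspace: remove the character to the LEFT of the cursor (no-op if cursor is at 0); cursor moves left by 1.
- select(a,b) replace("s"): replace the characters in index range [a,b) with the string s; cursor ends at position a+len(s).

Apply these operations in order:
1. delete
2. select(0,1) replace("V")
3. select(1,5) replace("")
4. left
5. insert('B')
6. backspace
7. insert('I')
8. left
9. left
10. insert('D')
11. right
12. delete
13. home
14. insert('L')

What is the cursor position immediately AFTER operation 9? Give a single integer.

After op 1 (delete): buf='NBMFB' cursor=0
After op 2 (select(0,1) replace("V")): buf='VBMFB' cursor=1
After op 3 (select(1,5) replace("")): buf='V' cursor=1
After op 4 (left): buf='V' cursor=0
After op 5 (insert('B')): buf='BV' cursor=1
After op 6 (backspace): buf='V' cursor=0
After op 7 (insert('I')): buf='IV' cursor=1
After op 8 (left): buf='IV' cursor=0
After op 9 (left): buf='IV' cursor=0

Answer: 0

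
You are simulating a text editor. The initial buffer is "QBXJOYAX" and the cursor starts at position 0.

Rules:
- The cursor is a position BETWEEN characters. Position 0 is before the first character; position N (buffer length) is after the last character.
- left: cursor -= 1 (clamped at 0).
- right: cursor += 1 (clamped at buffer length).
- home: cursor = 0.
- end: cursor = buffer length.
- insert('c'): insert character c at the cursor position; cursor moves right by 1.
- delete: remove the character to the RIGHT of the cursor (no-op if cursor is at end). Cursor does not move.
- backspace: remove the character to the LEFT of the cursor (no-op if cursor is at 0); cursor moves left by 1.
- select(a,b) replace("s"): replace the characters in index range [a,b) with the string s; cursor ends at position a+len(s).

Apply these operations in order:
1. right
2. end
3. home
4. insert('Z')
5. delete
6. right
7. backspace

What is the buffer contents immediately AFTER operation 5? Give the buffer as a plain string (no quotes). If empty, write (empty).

Answer: ZBXJOYAX

Derivation:
After op 1 (right): buf='QBXJOYAX' cursor=1
After op 2 (end): buf='QBXJOYAX' cursor=8
After op 3 (home): buf='QBXJOYAX' cursor=0
After op 4 (insert('Z')): buf='ZQBXJOYAX' cursor=1
After op 5 (delete): buf='ZBXJOYAX' cursor=1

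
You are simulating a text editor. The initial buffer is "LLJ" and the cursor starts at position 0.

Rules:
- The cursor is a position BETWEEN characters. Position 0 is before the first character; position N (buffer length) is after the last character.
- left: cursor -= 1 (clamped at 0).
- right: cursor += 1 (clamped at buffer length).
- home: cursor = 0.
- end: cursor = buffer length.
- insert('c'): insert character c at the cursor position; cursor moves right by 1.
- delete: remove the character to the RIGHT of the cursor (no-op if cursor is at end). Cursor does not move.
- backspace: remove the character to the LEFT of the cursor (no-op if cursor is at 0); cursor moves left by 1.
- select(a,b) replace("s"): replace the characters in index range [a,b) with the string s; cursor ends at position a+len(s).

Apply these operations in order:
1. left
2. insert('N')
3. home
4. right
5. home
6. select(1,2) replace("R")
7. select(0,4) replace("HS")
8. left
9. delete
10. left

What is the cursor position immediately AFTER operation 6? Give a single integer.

After op 1 (left): buf='LLJ' cursor=0
After op 2 (insert('N')): buf='NLLJ' cursor=1
After op 3 (home): buf='NLLJ' cursor=0
After op 4 (right): buf='NLLJ' cursor=1
After op 5 (home): buf='NLLJ' cursor=0
After op 6 (select(1,2) replace("R")): buf='NRLJ' cursor=2

Answer: 2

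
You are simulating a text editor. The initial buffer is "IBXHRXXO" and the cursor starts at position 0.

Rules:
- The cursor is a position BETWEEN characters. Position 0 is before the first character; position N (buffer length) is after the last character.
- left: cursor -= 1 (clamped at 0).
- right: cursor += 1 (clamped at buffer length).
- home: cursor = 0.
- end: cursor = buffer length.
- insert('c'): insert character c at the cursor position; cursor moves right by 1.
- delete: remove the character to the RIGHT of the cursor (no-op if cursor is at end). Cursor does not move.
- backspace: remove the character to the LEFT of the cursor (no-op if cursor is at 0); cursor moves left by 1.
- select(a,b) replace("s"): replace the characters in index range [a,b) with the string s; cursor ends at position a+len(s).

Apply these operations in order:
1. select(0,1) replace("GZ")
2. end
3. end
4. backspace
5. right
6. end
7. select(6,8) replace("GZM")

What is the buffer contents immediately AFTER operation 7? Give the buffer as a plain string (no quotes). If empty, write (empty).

Answer: GZBXHRGZM

Derivation:
After op 1 (select(0,1) replace("GZ")): buf='GZBXHRXXO' cursor=2
After op 2 (end): buf='GZBXHRXXO' cursor=9
After op 3 (end): buf='GZBXHRXXO' cursor=9
After op 4 (backspace): buf='GZBXHRXX' cursor=8
After op 5 (right): buf='GZBXHRXX' cursor=8
After op 6 (end): buf='GZBXHRXX' cursor=8
After op 7 (select(6,8) replace("GZM")): buf='GZBXHRGZM' cursor=9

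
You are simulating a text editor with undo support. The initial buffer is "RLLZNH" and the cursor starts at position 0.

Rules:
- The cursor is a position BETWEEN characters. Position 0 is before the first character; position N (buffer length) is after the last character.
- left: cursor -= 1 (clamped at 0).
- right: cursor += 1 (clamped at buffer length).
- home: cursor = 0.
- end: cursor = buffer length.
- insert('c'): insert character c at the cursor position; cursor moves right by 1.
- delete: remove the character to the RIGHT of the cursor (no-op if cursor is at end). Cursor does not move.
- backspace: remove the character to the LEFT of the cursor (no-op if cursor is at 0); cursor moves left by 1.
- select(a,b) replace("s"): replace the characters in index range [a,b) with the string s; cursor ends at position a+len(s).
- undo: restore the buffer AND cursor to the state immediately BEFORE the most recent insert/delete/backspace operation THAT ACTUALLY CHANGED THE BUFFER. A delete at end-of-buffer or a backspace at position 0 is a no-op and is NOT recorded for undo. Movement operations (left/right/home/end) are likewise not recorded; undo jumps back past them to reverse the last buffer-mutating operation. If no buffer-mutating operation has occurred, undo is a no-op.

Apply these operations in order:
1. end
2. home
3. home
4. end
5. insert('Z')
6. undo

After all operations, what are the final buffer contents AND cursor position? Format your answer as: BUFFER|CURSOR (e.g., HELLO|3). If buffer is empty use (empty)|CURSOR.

Answer: RLLZNH|6

Derivation:
After op 1 (end): buf='RLLZNH' cursor=6
After op 2 (home): buf='RLLZNH' cursor=0
After op 3 (home): buf='RLLZNH' cursor=0
After op 4 (end): buf='RLLZNH' cursor=6
After op 5 (insert('Z')): buf='RLLZNHZ' cursor=7
After op 6 (undo): buf='RLLZNH' cursor=6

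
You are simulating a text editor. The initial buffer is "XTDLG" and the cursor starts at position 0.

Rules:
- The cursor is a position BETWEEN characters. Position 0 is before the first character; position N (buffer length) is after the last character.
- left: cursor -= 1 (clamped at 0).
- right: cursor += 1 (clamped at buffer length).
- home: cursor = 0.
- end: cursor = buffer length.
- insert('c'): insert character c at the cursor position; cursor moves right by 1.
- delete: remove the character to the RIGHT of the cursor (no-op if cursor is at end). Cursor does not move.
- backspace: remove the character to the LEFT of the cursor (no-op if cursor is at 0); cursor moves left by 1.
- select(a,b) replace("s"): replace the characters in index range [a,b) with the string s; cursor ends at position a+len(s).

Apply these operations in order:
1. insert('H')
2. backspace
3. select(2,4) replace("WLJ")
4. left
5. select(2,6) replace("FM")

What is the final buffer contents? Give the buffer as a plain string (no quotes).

After op 1 (insert('H')): buf='HXTDLG' cursor=1
After op 2 (backspace): buf='XTDLG' cursor=0
After op 3 (select(2,4) replace("WLJ")): buf='XTWLJG' cursor=5
After op 4 (left): buf='XTWLJG' cursor=4
After op 5 (select(2,6) replace("FM")): buf='XTFM' cursor=4

Answer: XTFM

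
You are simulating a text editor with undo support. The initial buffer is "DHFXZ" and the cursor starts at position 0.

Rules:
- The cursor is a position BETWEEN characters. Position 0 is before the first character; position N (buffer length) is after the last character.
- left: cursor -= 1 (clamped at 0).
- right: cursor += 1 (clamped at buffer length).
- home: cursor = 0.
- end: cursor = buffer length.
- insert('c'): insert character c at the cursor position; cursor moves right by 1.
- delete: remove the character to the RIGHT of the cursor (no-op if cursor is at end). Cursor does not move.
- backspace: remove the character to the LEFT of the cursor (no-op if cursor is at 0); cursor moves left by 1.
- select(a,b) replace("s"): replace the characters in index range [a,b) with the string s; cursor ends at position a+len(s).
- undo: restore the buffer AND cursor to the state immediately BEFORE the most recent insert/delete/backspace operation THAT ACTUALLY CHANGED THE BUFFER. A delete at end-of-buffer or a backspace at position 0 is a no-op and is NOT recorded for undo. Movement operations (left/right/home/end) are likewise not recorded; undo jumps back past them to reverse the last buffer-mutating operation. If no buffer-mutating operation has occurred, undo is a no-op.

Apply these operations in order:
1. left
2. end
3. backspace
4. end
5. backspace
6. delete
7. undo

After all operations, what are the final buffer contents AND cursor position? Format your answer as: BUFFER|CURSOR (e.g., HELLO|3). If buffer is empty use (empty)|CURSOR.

After op 1 (left): buf='DHFXZ' cursor=0
After op 2 (end): buf='DHFXZ' cursor=5
After op 3 (backspace): buf='DHFX' cursor=4
After op 4 (end): buf='DHFX' cursor=4
After op 5 (backspace): buf='DHF' cursor=3
After op 6 (delete): buf='DHF' cursor=3
After op 7 (undo): buf='DHFX' cursor=4

Answer: DHFX|4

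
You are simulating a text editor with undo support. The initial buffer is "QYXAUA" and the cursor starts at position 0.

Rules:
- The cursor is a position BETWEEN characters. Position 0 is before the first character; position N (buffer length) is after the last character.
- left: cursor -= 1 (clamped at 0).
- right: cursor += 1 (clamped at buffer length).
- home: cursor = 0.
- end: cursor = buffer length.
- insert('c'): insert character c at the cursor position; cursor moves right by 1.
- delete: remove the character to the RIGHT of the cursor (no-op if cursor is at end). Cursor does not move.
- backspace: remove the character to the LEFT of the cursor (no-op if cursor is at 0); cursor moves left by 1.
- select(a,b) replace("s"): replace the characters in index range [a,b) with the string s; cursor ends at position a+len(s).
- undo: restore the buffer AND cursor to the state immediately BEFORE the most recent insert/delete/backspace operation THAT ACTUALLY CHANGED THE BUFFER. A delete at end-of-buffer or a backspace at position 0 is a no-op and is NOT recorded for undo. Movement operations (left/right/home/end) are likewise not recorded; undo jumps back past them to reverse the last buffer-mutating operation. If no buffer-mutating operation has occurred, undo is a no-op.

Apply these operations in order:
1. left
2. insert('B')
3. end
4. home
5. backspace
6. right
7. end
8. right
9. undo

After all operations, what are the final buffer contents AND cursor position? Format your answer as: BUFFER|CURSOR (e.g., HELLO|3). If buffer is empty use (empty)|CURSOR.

Answer: QYXAUA|0

Derivation:
After op 1 (left): buf='QYXAUA' cursor=0
After op 2 (insert('B')): buf='BQYXAUA' cursor=1
After op 3 (end): buf='BQYXAUA' cursor=7
After op 4 (home): buf='BQYXAUA' cursor=0
After op 5 (backspace): buf='BQYXAUA' cursor=0
After op 6 (right): buf='BQYXAUA' cursor=1
After op 7 (end): buf='BQYXAUA' cursor=7
After op 8 (right): buf='BQYXAUA' cursor=7
After op 9 (undo): buf='QYXAUA' cursor=0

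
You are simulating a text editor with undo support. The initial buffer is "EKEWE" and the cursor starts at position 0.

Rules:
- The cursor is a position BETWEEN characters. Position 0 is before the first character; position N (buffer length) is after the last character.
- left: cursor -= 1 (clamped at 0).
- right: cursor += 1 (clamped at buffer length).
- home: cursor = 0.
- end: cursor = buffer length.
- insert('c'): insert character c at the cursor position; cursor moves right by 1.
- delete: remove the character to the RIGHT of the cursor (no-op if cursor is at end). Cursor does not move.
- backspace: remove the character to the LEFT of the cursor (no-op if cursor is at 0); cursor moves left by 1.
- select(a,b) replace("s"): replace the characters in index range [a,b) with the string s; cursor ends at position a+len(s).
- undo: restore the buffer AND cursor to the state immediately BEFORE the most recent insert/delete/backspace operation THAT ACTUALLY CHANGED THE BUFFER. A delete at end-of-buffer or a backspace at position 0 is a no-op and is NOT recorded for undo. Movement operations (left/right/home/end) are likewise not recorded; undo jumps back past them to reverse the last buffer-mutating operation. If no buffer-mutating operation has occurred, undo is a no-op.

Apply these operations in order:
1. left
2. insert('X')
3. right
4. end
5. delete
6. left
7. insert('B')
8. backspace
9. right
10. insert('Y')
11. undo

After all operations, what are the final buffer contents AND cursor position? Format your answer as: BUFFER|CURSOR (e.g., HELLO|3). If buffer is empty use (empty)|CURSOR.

Answer: XEKEWE|6

Derivation:
After op 1 (left): buf='EKEWE' cursor=0
After op 2 (insert('X')): buf='XEKEWE' cursor=1
After op 3 (right): buf='XEKEWE' cursor=2
After op 4 (end): buf='XEKEWE' cursor=6
After op 5 (delete): buf='XEKEWE' cursor=6
After op 6 (left): buf='XEKEWE' cursor=5
After op 7 (insert('B')): buf='XEKEWBE' cursor=6
After op 8 (backspace): buf='XEKEWE' cursor=5
After op 9 (right): buf='XEKEWE' cursor=6
After op 10 (insert('Y')): buf='XEKEWEY' cursor=7
After op 11 (undo): buf='XEKEWE' cursor=6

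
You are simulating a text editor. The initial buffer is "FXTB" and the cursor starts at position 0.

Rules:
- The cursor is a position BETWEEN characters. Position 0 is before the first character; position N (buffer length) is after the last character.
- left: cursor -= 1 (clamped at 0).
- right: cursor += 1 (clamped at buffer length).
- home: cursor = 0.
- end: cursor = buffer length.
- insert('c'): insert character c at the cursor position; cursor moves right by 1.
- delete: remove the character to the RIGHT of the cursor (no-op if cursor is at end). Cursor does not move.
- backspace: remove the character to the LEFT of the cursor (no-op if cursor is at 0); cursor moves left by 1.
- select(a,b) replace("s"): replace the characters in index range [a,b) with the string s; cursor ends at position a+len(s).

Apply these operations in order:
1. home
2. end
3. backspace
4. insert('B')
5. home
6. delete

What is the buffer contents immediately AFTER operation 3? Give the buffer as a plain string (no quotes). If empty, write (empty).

After op 1 (home): buf='FXTB' cursor=0
After op 2 (end): buf='FXTB' cursor=4
After op 3 (backspace): buf='FXT' cursor=3

Answer: FXT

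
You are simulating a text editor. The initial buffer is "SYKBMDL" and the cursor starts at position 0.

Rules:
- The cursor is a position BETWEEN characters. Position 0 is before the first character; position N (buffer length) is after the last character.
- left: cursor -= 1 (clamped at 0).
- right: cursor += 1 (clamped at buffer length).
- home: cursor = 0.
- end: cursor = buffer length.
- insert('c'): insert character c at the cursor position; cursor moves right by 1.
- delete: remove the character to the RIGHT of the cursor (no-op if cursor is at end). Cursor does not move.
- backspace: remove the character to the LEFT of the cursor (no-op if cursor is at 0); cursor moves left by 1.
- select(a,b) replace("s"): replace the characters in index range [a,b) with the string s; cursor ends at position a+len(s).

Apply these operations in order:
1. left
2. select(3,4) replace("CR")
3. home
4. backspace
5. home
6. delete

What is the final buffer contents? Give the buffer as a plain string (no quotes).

After op 1 (left): buf='SYKBMDL' cursor=0
After op 2 (select(3,4) replace("CR")): buf='SYKCRMDL' cursor=5
After op 3 (home): buf='SYKCRMDL' cursor=0
After op 4 (backspace): buf='SYKCRMDL' cursor=0
After op 5 (home): buf='SYKCRMDL' cursor=0
After op 6 (delete): buf='YKCRMDL' cursor=0

Answer: YKCRMDL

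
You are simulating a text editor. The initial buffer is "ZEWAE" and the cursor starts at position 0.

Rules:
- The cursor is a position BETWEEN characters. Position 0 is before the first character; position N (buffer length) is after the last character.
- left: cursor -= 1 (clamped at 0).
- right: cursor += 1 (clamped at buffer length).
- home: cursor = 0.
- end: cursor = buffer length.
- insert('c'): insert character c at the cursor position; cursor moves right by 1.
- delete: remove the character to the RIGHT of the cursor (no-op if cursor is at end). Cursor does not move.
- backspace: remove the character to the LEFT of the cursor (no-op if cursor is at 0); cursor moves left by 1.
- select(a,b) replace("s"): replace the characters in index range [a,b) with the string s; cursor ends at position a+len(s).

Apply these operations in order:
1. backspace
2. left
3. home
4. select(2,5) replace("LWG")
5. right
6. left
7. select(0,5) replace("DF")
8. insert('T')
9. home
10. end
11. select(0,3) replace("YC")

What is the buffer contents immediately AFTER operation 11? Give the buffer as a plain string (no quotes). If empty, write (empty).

After op 1 (backspace): buf='ZEWAE' cursor=0
After op 2 (left): buf='ZEWAE' cursor=0
After op 3 (home): buf='ZEWAE' cursor=0
After op 4 (select(2,5) replace("LWG")): buf='ZELWG' cursor=5
After op 5 (right): buf='ZELWG' cursor=5
After op 6 (left): buf='ZELWG' cursor=4
After op 7 (select(0,5) replace("DF")): buf='DF' cursor=2
After op 8 (insert('T')): buf='DFT' cursor=3
After op 9 (home): buf='DFT' cursor=0
After op 10 (end): buf='DFT' cursor=3
After op 11 (select(0,3) replace("YC")): buf='YC' cursor=2

Answer: YC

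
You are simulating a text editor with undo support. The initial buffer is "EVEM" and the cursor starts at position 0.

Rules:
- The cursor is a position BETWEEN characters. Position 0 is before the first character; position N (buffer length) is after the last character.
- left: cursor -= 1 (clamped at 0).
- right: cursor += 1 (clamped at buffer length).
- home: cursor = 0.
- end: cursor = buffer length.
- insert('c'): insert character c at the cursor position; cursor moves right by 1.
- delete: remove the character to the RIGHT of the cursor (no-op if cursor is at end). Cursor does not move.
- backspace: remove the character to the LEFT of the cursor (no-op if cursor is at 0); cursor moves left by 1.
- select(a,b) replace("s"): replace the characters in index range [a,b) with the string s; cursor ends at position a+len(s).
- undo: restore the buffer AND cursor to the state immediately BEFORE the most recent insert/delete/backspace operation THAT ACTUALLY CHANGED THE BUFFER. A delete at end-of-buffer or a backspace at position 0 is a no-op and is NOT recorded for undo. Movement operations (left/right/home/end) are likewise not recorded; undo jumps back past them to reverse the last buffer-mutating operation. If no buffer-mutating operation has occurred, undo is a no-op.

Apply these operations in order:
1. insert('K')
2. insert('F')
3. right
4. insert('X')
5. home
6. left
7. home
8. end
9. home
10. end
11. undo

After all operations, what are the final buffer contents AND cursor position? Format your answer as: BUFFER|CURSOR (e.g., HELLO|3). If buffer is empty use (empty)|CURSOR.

After op 1 (insert('K')): buf='KEVEM' cursor=1
After op 2 (insert('F')): buf='KFEVEM' cursor=2
After op 3 (right): buf='KFEVEM' cursor=3
After op 4 (insert('X')): buf='KFEXVEM' cursor=4
After op 5 (home): buf='KFEXVEM' cursor=0
After op 6 (left): buf='KFEXVEM' cursor=0
After op 7 (home): buf='KFEXVEM' cursor=0
After op 8 (end): buf='KFEXVEM' cursor=7
After op 9 (home): buf='KFEXVEM' cursor=0
After op 10 (end): buf='KFEXVEM' cursor=7
After op 11 (undo): buf='KFEVEM' cursor=3

Answer: KFEVEM|3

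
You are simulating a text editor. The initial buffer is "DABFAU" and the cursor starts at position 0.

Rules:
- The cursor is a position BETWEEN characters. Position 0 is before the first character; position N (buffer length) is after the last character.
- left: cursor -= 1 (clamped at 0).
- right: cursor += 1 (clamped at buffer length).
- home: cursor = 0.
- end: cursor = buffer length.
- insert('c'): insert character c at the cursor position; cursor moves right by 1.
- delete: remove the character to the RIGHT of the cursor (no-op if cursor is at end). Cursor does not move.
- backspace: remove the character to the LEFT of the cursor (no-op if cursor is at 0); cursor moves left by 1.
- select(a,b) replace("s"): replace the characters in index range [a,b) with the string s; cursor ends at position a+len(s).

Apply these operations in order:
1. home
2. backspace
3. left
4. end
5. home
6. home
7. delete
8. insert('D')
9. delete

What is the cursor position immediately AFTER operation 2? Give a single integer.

Answer: 0

Derivation:
After op 1 (home): buf='DABFAU' cursor=0
After op 2 (backspace): buf='DABFAU' cursor=0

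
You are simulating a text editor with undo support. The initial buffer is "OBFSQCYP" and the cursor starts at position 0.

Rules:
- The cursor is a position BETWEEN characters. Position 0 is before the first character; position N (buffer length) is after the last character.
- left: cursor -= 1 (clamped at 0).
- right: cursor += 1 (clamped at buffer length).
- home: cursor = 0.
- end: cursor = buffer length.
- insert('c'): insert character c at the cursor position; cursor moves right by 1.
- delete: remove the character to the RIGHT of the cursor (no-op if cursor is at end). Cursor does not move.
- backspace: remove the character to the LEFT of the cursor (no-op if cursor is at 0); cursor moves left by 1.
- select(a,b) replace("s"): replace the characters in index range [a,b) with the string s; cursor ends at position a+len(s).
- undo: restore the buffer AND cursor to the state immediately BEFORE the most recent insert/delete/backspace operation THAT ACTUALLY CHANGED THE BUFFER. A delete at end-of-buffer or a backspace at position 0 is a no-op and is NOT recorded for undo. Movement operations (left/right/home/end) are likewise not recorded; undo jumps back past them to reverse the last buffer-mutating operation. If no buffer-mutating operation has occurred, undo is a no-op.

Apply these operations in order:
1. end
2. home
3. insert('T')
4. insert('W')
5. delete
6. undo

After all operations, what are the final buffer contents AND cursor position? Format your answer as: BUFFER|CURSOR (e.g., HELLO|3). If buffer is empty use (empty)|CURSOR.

Answer: TWOBFSQCYP|2

Derivation:
After op 1 (end): buf='OBFSQCYP' cursor=8
After op 2 (home): buf='OBFSQCYP' cursor=0
After op 3 (insert('T')): buf='TOBFSQCYP' cursor=1
After op 4 (insert('W')): buf='TWOBFSQCYP' cursor=2
After op 5 (delete): buf='TWBFSQCYP' cursor=2
After op 6 (undo): buf='TWOBFSQCYP' cursor=2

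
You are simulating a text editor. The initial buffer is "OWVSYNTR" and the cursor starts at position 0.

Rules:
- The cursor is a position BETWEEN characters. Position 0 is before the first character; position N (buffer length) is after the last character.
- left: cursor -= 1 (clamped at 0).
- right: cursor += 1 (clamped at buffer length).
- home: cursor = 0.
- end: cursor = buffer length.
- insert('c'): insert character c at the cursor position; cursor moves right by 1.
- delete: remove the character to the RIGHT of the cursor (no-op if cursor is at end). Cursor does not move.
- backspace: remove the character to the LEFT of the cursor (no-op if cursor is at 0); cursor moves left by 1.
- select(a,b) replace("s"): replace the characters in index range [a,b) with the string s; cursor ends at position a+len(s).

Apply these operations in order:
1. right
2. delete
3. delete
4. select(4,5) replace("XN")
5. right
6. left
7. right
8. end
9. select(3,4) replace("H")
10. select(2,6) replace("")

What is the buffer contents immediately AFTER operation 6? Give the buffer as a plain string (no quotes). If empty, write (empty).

Answer: OSYNXNR

Derivation:
After op 1 (right): buf='OWVSYNTR' cursor=1
After op 2 (delete): buf='OVSYNTR' cursor=1
After op 3 (delete): buf='OSYNTR' cursor=1
After op 4 (select(4,5) replace("XN")): buf='OSYNXNR' cursor=6
After op 5 (right): buf='OSYNXNR' cursor=7
After op 6 (left): buf='OSYNXNR' cursor=6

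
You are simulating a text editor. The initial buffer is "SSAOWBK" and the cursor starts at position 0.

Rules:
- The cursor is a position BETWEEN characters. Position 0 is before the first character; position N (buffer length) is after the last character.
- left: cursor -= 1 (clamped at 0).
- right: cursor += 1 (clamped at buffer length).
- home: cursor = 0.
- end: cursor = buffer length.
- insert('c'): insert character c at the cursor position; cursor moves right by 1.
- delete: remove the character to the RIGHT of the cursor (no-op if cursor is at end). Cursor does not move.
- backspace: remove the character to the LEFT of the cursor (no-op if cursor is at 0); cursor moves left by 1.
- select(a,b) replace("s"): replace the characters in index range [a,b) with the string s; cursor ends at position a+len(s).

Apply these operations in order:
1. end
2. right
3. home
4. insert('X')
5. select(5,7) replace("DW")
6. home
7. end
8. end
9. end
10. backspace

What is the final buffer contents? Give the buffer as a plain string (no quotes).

Answer: XSSAODW

Derivation:
After op 1 (end): buf='SSAOWBK' cursor=7
After op 2 (right): buf='SSAOWBK' cursor=7
After op 3 (home): buf='SSAOWBK' cursor=0
After op 4 (insert('X')): buf='XSSAOWBK' cursor=1
After op 5 (select(5,7) replace("DW")): buf='XSSAODWK' cursor=7
After op 6 (home): buf='XSSAODWK' cursor=0
After op 7 (end): buf='XSSAODWK' cursor=8
After op 8 (end): buf='XSSAODWK' cursor=8
After op 9 (end): buf='XSSAODWK' cursor=8
After op 10 (backspace): buf='XSSAODW' cursor=7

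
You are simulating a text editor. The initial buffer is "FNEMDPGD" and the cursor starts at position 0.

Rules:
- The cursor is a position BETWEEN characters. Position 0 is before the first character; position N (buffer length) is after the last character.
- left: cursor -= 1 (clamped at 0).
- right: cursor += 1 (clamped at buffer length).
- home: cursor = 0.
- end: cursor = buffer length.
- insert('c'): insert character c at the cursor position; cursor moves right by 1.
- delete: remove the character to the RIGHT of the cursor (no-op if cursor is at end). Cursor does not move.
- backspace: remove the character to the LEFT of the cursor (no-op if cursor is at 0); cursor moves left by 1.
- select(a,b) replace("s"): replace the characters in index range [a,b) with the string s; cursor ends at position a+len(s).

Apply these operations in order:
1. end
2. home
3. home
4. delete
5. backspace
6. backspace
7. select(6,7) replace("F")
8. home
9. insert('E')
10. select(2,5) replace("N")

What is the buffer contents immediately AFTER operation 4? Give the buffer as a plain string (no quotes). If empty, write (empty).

Answer: NEMDPGD

Derivation:
After op 1 (end): buf='FNEMDPGD' cursor=8
After op 2 (home): buf='FNEMDPGD' cursor=0
After op 3 (home): buf='FNEMDPGD' cursor=0
After op 4 (delete): buf='NEMDPGD' cursor=0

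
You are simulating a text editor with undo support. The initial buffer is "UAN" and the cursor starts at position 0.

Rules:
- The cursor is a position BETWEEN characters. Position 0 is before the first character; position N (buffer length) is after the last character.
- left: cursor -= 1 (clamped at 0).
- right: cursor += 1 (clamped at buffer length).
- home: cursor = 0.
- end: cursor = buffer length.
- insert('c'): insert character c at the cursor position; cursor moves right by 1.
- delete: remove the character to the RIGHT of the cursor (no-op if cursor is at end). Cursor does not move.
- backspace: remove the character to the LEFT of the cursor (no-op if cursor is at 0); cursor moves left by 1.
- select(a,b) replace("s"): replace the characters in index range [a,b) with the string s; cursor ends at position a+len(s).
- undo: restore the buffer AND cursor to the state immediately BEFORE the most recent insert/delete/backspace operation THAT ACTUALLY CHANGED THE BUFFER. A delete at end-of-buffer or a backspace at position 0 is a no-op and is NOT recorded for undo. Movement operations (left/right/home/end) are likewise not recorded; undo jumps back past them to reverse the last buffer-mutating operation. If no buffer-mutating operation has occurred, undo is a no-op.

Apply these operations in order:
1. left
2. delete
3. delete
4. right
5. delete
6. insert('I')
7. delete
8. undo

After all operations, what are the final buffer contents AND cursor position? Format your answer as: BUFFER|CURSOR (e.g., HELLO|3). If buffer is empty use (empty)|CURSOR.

Answer: N|1

Derivation:
After op 1 (left): buf='UAN' cursor=0
After op 2 (delete): buf='AN' cursor=0
After op 3 (delete): buf='N' cursor=0
After op 4 (right): buf='N' cursor=1
After op 5 (delete): buf='N' cursor=1
After op 6 (insert('I')): buf='NI' cursor=2
After op 7 (delete): buf='NI' cursor=2
After op 8 (undo): buf='N' cursor=1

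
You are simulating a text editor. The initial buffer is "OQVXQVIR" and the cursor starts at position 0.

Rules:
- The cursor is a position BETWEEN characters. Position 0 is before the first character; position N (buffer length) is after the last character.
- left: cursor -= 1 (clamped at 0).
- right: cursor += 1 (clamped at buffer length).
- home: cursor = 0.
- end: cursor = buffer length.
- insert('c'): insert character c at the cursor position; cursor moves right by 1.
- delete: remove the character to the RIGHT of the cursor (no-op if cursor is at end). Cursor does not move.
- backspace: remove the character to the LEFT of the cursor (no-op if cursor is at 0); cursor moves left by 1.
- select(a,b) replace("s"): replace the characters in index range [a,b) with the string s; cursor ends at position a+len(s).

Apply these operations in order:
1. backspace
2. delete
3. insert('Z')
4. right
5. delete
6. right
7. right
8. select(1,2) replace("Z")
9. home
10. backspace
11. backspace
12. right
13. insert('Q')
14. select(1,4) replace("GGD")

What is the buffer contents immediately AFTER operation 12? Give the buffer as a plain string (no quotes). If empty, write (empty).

Answer: ZZXQVIR

Derivation:
After op 1 (backspace): buf='OQVXQVIR' cursor=0
After op 2 (delete): buf='QVXQVIR' cursor=0
After op 3 (insert('Z')): buf='ZQVXQVIR' cursor=1
After op 4 (right): buf='ZQVXQVIR' cursor=2
After op 5 (delete): buf='ZQXQVIR' cursor=2
After op 6 (right): buf='ZQXQVIR' cursor=3
After op 7 (right): buf='ZQXQVIR' cursor=4
After op 8 (select(1,2) replace("Z")): buf='ZZXQVIR' cursor=2
After op 9 (home): buf='ZZXQVIR' cursor=0
After op 10 (backspace): buf='ZZXQVIR' cursor=0
After op 11 (backspace): buf='ZZXQVIR' cursor=0
After op 12 (right): buf='ZZXQVIR' cursor=1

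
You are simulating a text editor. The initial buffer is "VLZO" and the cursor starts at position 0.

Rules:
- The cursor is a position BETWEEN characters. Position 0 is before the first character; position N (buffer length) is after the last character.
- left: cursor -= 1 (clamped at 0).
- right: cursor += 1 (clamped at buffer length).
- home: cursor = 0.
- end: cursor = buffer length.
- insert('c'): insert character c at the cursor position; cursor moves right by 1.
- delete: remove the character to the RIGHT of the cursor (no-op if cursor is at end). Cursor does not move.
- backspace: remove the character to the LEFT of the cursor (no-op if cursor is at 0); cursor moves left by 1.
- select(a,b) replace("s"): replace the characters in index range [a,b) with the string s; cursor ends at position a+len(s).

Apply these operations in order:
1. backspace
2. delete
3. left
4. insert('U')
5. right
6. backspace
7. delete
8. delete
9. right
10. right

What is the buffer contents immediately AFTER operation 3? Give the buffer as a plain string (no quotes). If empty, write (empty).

After op 1 (backspace): buf='VLZO' cursor=0
After op 2 (delete): buf='LZO' cursor=0
After op 3 (left): buf='LZO' cursor=0

Answer: LZO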